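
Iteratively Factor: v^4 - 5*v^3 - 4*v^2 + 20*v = (v - 2)*(v^3 - 3*v^2 - 10*v) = v*(v - 2)*(v^2 - 3*v - 10) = v*(v - 2)*(v + 2)*(v - 5)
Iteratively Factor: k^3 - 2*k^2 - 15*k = (k - 5)*(k^2 + 3*k) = k*(k - 5)*(k + 3)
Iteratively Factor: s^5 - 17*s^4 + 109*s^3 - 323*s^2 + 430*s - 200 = (s - 5)*(s^4 - 12*s^3 + 49*s^2 - 78*s + 40) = (s - 5)*(s - 4)*(s^3 - 8*s^2 + 17*s - 10) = (s - 5)*(s - 4)*(s - 1)*(s^2 - 7*s + 10) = (s - 5)^2*(s - 4)*(s - 1)*(s - 2)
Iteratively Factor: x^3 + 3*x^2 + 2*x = (x + 1)*(x^2 + 2*x) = x*(x + 1)*(x + 2)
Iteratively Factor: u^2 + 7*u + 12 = (u + 4)*(u + 3)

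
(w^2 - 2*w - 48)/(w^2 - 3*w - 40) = (w + 6)/(w + 5)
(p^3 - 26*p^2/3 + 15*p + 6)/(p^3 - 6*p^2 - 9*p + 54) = (p + 1/3)/(p + 3)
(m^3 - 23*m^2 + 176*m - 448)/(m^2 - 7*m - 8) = (m^2 - 15*m + 56)/(m + 1)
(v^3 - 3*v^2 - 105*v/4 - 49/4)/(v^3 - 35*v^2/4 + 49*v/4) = (4*v^2 + 16*v + 7)/(v*(4*v - 7))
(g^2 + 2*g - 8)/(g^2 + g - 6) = (g + 4)/(g + 3)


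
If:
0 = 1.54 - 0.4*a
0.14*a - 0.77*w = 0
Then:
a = 3.85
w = 0.70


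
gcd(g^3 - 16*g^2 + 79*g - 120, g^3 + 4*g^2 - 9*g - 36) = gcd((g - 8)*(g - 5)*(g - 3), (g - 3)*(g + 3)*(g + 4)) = g - 3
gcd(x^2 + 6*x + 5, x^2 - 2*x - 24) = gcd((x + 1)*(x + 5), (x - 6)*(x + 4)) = 1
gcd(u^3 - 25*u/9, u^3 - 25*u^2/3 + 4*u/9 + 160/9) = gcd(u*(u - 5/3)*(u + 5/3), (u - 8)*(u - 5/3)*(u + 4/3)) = u - 5/3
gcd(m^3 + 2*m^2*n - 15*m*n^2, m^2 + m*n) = m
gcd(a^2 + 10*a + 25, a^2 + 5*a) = a + 5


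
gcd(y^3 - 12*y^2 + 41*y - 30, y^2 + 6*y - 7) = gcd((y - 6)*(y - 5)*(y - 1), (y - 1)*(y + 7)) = y - 1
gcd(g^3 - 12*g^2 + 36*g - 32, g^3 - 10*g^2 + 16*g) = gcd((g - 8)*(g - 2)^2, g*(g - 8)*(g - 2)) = g^2 - 10*g + 16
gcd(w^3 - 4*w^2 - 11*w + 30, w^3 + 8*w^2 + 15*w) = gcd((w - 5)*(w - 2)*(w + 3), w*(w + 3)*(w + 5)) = w + 3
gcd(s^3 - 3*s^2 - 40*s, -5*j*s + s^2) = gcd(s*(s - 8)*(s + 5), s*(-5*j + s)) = s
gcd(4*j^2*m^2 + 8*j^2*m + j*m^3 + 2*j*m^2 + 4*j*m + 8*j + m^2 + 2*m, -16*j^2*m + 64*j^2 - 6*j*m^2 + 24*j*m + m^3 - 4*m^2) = 1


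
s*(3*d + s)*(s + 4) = 3*d*s^2 + 12*d*s + s^3 + 4*s^2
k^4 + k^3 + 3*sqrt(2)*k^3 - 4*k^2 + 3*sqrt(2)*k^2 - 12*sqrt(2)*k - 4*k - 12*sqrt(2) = (k - 2)*(k + 1)*(k + 2)*(k + 3*sqrt(2))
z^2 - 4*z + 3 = (z - 3)*(z - 1)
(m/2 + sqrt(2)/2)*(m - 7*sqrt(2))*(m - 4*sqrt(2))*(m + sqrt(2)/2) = m^4/2 - 19*sqrt(2)*m^3/4 + 12*m^2 + 73*sqrt(2)*m/2 + 28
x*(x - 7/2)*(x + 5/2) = x^3 - x^2 - 35*x/4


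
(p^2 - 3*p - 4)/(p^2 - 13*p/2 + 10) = 2*(p + 1)/(2*p - 5)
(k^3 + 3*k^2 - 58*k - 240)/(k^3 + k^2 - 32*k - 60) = (k^2 - 2*k - 48)/(k^2 - 4*k - 12)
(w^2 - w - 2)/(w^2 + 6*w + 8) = (w^2 - w - 2)/(w^2 + 6*w + 8)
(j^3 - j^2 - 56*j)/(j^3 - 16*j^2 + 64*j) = (j + 7)/(j - 8)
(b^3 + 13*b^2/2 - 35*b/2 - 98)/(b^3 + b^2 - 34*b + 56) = (b + 7/2)/(b - 2)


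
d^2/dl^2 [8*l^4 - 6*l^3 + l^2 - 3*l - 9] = 96*l^2 - 36*l + 2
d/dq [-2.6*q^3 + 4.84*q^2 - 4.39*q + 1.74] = -7.8*q^2 + 9.68*q - 4.39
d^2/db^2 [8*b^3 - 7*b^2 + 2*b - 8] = 48*b - 14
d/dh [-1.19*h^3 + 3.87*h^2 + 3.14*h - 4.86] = -3.57*h^2 + 7.74*h + 3.14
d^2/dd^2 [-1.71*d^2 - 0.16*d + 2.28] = -3.42000000000000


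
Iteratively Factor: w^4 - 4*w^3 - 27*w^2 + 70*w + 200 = (w - 5)*(w^3 + w^2 - 22*w - 40) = (w - 5)*(w + 2)*(w^2 - w - 20) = (w - 5)*(w + 2)*(w + 4)*(w - 5)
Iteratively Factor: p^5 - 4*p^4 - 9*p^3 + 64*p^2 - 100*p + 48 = (p + 4)*(p^4 - 8*p^3 + 23*p^2 - 28*p + 12) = (p - 3)*(p + 4)*(p^3 - 5*p^2 + 8*p - 4) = (p - 3)*(p - 2)*(p + 4)*(p^2 - 3*p + 2) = (p - 3)*(p - 2)^2*(p + 4)*(p - 1)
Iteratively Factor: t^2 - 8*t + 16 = (t - 4)*(t - 4)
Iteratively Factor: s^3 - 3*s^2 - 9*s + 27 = (s - 3)*(s^2 - 9) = (s - 3)^2*(s + 3)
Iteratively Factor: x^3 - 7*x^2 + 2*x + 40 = (x + 2)*(x^2 - 9*x + 20) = (x - 4)*(x + 2)*(x - 5)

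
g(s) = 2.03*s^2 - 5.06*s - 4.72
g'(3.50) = 9.15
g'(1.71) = 1.88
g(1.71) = -7.44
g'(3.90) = 10.77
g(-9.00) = 205.25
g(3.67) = 4.05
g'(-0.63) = -7.62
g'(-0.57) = -7.37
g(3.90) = 6.42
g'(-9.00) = -41.60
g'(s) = 4.06*s - 5.06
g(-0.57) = -1.18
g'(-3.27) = -18.34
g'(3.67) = 9.84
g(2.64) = -3.93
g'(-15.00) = -65.96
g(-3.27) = 33.53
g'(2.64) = 5.66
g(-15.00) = 527.93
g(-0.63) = -0.73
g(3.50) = 2.44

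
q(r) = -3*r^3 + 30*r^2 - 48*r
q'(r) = -9*r^2 + 60*r - 48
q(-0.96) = 76.38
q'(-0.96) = -113.89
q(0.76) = -20.47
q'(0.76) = -7.60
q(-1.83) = 206.69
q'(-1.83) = -187.94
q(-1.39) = 132.74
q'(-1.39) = -148.79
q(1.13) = -20.26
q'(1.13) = 8.31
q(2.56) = 23.40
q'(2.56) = 46.62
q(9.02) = -193.76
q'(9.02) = -239.04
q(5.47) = 144.07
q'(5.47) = 10.91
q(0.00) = 0.00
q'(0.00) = -48.00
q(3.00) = 45.00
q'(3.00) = 51.00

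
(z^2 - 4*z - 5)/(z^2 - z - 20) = (z + 1)/(z + 4)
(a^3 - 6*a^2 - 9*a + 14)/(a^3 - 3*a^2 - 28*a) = (a^2 + a - 2)/(a*(a + 4))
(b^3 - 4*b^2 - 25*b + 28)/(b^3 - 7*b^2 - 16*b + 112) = (b - 1)/(b - 4)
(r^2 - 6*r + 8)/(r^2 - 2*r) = (r - 4)/r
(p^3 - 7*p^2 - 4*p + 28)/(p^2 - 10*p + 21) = (p^2 - 4)/(p - 3)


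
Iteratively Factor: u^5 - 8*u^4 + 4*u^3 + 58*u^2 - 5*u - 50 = (u + 1)*(u^4 - 9*u^3 + 13*u^2 + 45*u - 50) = (u - 5)*(u + 1)*(u^3 - 4*u^2 - 7*u + 10) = (u - 5)*(u + 1)*(u + 2)*(u^2 - 6*u + 5) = (u - 5)^2*(u + 1)*(u + 2)*(u - 1)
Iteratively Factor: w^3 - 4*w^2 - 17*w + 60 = (w + 4)*(w^2 - 8*w + 15) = (w - 5)*(w + 4)*(w - 3)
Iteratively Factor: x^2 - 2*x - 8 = (x - 4)*(x + 2)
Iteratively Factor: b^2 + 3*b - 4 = (b + 4)*(b - 1)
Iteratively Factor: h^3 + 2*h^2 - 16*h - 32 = (h - 4)*(h^2 + 6*h + 8) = (h - 4)*(h + 2)*(h + 4)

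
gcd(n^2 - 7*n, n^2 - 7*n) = n^2 - 7*n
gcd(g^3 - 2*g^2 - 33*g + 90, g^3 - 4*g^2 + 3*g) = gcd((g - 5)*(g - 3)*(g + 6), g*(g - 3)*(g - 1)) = g - 3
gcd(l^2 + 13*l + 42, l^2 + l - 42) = l + 7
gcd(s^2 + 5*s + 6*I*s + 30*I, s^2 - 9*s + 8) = 1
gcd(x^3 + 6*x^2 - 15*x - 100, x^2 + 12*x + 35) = x + 5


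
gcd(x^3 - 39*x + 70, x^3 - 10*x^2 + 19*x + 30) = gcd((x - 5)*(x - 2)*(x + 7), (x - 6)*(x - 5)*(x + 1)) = x - 5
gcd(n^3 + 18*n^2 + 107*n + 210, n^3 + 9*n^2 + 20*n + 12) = n + 6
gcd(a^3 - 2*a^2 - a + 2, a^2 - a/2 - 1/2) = a - 1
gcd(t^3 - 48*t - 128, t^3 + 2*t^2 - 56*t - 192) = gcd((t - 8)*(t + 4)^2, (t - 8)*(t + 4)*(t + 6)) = t^2 - 4*t - 32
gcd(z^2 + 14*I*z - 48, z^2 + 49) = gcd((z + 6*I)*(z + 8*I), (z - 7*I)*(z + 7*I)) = 1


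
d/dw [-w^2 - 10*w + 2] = -2*w - 10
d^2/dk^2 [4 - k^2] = -2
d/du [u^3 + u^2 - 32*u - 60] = 3*u^2 + 2*u - 32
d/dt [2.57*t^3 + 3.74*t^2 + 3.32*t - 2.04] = 7.71*t^2 + 7.48*t + 3.32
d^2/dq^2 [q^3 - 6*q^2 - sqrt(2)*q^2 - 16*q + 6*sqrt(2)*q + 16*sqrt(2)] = 6*q - 12 - 2*sqrt(2)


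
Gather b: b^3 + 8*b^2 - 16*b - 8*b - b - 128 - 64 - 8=b^3 + 8*b^2 - 25*b - 200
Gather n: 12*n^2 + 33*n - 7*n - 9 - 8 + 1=12*n^2 + 26*n - 16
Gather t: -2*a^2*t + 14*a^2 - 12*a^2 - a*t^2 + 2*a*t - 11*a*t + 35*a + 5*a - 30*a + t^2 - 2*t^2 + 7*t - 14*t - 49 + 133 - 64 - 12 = 2*a^2 + 10*a + t^2*(-a - 1) + t*(-2*a^2 - 9*a - 7) + 8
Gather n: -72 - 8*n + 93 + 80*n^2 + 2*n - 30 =80*n^2 - 6*n - 9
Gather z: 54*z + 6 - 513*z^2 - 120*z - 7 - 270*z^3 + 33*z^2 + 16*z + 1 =-270*z^3 - 480*z^2 - 50*z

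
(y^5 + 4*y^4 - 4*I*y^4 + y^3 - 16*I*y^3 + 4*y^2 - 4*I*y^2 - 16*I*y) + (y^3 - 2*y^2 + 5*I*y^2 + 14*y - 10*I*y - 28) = y^5 + 4*y^4 - 4*I*y^4 + 2*y^3 - 16*I*y^3 + 2*y^2 + I*y^2 + 14*y - 26*I*y - 28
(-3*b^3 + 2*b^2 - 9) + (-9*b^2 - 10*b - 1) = -3*b^3 - 7*b^2 - 10*b - 10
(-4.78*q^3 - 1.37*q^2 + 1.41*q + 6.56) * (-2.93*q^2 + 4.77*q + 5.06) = 14.0054*q^5 - 18.7865*q^4 - 34.853*q^3 - 19.4273*q^2 + 38.4258*q + 33.1936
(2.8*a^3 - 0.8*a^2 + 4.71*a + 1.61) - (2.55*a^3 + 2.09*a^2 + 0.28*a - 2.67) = 0.25*a^3 - 2.89*a^2 + 4.43*a + 4.28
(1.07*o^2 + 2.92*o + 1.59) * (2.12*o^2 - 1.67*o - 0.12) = 2.2684*o^4 + 4.4035*o^3 - 1.634*o^2 - 3.0057*o - 0.1908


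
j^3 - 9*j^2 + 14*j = j*(j - 7)*(j - 2)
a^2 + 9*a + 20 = (a + 4)*(a + 5)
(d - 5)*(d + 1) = d^2 - 4*d - 5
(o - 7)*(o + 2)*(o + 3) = o^3 - 2*o^2 - 29*o - 42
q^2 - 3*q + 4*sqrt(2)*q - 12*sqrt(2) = (q - 3)*(q + 4*sqrt(2))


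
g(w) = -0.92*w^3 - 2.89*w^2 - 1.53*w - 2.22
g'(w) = -2.76*w^2 - 5.78*w - 1.53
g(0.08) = -2.36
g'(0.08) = -2.01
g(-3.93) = 15.00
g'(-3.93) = -21.44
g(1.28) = -10.84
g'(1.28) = -13.45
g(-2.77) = -0.60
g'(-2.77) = -6.70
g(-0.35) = -2.00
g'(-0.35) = 0.15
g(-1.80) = -3.46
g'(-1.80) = -0.07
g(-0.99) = -2.65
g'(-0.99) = 1.49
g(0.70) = -5.02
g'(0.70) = -6.93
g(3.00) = -57.66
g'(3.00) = -43.71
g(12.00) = -2026.50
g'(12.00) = -468.33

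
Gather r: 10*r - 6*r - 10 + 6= 4*r - 4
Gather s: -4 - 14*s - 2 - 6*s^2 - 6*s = -6*s^2 - 20*s - 6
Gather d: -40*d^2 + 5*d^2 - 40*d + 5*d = -35*d^2 - 35*d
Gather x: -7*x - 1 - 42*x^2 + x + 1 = -42*x^2 - 6*x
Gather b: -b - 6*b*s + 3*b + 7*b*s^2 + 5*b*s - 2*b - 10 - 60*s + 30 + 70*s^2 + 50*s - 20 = b*(7*s^2 - s) + 70*s^2 - 10*s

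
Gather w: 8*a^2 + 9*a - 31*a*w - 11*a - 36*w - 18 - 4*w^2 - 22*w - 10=8*a^2 - 2*a - 4*w^2 + w*(-31*a - 58) - 28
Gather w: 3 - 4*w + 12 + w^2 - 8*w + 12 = w^2 - 12*w + 27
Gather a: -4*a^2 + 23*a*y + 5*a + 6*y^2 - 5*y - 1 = -4*a^2 + a*(23*y + 5) + 6*y^2 - 5*y - 1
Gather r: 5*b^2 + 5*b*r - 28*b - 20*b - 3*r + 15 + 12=5*b^2 - 48*b + r*(5*b - 3) + 27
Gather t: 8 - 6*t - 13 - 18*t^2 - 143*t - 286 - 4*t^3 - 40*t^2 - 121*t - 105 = -4*t^3 - 58*t^2 - 270*t - 396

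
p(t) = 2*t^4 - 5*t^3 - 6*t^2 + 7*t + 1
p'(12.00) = 11527.00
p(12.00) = 32053.00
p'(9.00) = 4516.00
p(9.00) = 9055.00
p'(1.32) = -16.58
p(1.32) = -5.64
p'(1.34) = -16.77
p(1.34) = -5.98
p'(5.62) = 885.83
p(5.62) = 958.46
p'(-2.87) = -271.23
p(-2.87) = 185.38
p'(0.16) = 4.73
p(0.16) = 1.95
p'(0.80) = -8.10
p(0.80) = 1.02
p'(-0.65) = 6.27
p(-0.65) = -4.35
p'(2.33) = -1.20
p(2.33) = -19.56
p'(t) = 8*t^3 - 15*t^2 - 12*t + 7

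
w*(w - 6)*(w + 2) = w^3 - 4*w^2 - 12*w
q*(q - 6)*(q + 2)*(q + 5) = q^4 + q^3 - 32*q^2 - 60*q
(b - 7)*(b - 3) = b^2 - 10*b + 21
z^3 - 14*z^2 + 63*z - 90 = (z - 6)*(z - 5)*(z - 3)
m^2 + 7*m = m*(m + 7)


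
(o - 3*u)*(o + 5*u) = o^2 + 2*o*u - 15*u^2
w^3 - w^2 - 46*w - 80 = (w - 8)*(w + 2)*(w + 5)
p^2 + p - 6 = (p - 2)*(p + 3)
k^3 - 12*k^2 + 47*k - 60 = (k - 5)*(k - 4)*(k - 3)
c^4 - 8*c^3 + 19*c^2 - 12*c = c*(c - 4)*(c - 3)*(c - 1)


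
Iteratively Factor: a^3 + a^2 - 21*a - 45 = (a + 3)*(a^2 - 2*a - 15) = (a - 5)*(a + 3)*(a + 3)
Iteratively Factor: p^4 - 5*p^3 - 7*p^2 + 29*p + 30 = (p - 5)*(p^3 - 7*p - 6) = (p - 5)*(p + 1)*(p^2 - p - 6) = (p - 5)*(p - 3)*(p + 1)*(p + 2)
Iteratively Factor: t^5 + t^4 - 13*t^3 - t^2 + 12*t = (t - 1)*(t^4 + 2*t^3 - 11*t^2 - 12*t) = (t - 1)*(t + 4)*(t^3 - 2*t^2 - 3*t) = (t - 3)*(t - 1)*(t + 4)*(t^2 + t) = t*(t - 3)*(t - 1)*(t + 4)*(t + 1)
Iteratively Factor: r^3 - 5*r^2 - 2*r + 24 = (r + 2)*(r^2 - 7*r + 12) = (r - 3)*(r + 2)*(r - 4)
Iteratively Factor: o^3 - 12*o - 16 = (o + 2)*(o^2 - 2*o - 8) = (o + 2)^2*(o - 4)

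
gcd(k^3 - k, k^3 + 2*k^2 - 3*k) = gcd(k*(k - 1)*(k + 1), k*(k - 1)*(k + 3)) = k^2 - k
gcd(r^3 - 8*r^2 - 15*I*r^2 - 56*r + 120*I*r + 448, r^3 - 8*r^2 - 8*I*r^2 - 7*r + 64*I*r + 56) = r^2 + r*(-8 - 7*I) + 56*I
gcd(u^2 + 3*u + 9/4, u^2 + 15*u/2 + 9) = u + 3/2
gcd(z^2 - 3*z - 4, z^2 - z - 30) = 1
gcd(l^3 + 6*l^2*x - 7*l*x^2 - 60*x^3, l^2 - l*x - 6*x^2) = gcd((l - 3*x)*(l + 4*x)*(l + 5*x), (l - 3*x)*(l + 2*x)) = -l + 3*x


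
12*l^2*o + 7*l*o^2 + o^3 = o*(3*l + o)*(4*l + o)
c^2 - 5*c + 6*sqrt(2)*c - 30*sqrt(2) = (c - 5)*(c + 6*sqrt(2))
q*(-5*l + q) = -5*l*q + q^2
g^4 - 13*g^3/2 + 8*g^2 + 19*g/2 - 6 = (g - 4)*(g - 3)*(g - 1/2)*(g + 1)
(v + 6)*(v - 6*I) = v^2 + 6*v - 6*I*v - 36*I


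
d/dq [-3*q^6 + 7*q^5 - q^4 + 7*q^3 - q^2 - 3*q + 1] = -18*q^5 + 35*q^4 - 4*q^3 + 21*q^2 - 2*q - 3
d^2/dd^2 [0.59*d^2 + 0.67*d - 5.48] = 1.18000000000000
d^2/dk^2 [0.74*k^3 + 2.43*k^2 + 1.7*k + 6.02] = 4.44*k + 4.86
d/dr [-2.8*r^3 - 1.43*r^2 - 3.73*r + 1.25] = -8.4*r^2 - 2.86*r - 3.73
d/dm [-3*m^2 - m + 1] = -6*m - 1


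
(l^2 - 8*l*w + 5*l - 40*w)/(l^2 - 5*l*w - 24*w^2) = (l + 5)/(l + 3*w)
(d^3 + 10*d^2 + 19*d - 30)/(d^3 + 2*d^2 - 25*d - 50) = (d^2 + 5*d - 6)/(d^2 - 3*d - 10)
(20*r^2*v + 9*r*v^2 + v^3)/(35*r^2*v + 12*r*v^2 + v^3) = (4*r + v)/(7*r + v)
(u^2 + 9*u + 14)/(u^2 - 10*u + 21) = (u^2 + 9*u + 14)/(u^2 - 10*u + 21)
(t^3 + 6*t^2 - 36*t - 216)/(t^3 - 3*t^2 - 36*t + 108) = (t + 6)/(t - 3)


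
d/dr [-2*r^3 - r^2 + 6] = 2*r*(-3*r - 1)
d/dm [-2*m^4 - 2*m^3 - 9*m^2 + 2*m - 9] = -8*m^3 - 6*m^2 - 18*m + 2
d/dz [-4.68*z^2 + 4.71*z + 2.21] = 4.71 - 9.36*z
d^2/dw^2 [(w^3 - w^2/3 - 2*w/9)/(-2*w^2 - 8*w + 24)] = 2*(-131*w^3 + 702*w^2 - 1908*w + 264)/(9*(w^6 + 12*w^5 + 12*w^4 - 224*w^3 - 144*w^2 + 1728*w - 1728))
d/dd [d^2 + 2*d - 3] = 2*d + 2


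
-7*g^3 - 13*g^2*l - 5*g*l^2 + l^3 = (-7*g + l)*(g + l)^2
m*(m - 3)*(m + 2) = m^3 - m^2 - 6*m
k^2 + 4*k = k*(k + 4)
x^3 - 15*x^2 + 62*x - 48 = (x - 8)*(x - 6)*(x - 1)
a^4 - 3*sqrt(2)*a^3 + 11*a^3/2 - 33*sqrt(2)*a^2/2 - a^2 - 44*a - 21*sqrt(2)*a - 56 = (a + 2)*(a + 7/2)*(a - 4*sqrt(2))*(a + sqrt(2))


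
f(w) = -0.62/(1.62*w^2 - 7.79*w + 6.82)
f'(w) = -0.62*(7.79 - 3.24*w)/(1.62*w^2 - 7.79*w + 6.82)^2 = (2.0088*w - 4.8298)/(1.62*w^2 - 7.79*w + 6.82)^2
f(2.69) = 0.26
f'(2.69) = 0.10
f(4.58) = -0.12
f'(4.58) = 0.17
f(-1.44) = -0.03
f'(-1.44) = -0.02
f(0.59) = -0.22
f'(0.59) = -0.47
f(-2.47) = -0.02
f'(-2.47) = -0.01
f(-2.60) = -0.02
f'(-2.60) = -0.01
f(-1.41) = -0.03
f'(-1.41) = -0.02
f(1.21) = 2.65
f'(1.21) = -43.79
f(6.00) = -0.03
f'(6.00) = 0.02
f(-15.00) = -0.00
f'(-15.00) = -0.00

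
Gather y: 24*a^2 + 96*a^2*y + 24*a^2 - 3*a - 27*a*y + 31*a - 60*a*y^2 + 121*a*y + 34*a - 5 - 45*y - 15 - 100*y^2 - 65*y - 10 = 48*a^2 + 62*a + y^2*(-60*a - 100) + y*(96*a^2 + 94*a - 110) - 30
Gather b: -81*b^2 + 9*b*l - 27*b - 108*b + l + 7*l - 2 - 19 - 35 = -81*b^2 + b*(9*l - 135) + 8*l - 56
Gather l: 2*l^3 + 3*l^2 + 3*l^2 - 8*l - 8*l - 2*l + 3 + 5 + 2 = 2*l^3 + 6*l^2 - 18*l + 10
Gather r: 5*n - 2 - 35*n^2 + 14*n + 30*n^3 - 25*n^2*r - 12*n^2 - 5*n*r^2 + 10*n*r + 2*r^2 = 30*n^3 - 47*n^2 + 19*n + r^2*(2 - 5*n) + r*(-25*n^2 + 10*n) - 2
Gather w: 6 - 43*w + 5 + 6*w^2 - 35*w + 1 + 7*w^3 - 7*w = 7*w^3 + 6*w^2 - 85*w + 12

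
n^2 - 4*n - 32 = (n - 8)*(n + 4)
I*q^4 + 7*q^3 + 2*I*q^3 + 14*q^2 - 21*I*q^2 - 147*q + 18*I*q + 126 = (q - 3)*(q + 6)*(q - 7*I)*(I*q - I)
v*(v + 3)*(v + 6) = v^3 + 9*v^2 + 18*v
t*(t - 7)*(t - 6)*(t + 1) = t^4 - 12*t^3 + 29*t^2 + 42*t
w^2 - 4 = (w - 2)*(w + 2)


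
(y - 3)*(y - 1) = y^2 - 4*y + 3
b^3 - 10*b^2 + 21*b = b*(b - 7)*(b - 3)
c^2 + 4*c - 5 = (c - 1)*(c + 5)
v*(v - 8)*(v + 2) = v^3 - 6*v^2 - 16*v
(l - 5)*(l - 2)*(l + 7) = l^3 - 39*l + 70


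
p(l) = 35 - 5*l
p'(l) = -5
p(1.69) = 26.55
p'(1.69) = -5.00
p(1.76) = 26.20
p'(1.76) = -5.00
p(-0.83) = 39.15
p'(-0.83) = -5.00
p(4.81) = 10.95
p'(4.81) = -5.00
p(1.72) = 26.40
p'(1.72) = -5.00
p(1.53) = 27.35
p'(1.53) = -5.00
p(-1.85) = 44.25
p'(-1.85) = -5.00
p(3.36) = 18.20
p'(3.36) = -5.00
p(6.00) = 5.00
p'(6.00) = -5.00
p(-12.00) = 95.00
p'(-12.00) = -5.00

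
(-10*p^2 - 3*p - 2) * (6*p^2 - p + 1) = -60*p^4 - 8*p^3 - 19*p^2 - p - 2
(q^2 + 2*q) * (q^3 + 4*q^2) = q^5 + 6*q^4 + 8*q^3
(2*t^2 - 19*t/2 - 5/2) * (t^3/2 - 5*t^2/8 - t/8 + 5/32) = t^5 - 6*t^4 + 71*t^3/16 + 49*t^2/16 - 75*t/64 - 25/64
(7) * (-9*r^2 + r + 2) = -63*r^2 + 7*r + 14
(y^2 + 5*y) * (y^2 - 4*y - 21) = y^4 + y^3 - 41*y^2 - 105*y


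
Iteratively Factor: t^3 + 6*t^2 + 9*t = (t + 3)*(t^2 + 3*t) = (t + 3)^2*(t)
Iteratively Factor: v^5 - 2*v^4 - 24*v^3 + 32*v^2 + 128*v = (v + 2)*(v^4 - 4*v^3 - 16*v^2 + 64*v) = (v + 2)*(v + 4)*(v^3 - 8*v^2 + 16*v) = (v - 4)*(v + 2)*(v + 4)*(v^2 - 4*v) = (v - 4)^2*(v + 2)*(v + 4)*(v)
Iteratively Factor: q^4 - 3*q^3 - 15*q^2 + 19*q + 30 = (q + 1)*(q^3 - 4*q^2 - 11*q + 30) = (q + 1)*(q + 3)*(q^2 - 7*q + 10) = (q - 5)*(q + 1)*(q + 3)*(q - 2)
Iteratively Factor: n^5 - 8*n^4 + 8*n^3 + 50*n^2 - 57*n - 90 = (n + 1)*(n^4 - 9*n^3 + 17*n^2 + 33*n - 90) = (n - 5)*(n + 1)*(n^3 - 4*n^2 - 3*n + 18) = (n - 5)*(n - 3)*(n + 1)*(n^2 - n - 6) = (n - 5)*(n - 3)*(n + 1)*(n + 2)*(n - 3)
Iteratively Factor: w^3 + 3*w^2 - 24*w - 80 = (w + 4)*(w^2 - w - 20) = (w - 5)*(w + 4)*(w + 4)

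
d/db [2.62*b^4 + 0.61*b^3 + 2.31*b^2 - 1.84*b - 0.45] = 10.48*b^3 + 1.83*b^2 + 4.62*b - 1.84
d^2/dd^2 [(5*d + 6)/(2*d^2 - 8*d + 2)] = ((14 - 15*d)*(d^2 - 4*d + 1) + (d - 2)^2*(20*d + 24))/(d^2 - 4*d + 1)^3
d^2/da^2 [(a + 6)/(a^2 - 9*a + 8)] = 2*(3*(1 - a)*(a^2 - 9*a + 8) + (a + 6)*(2*a - 9)^2)/(a^2 - 9*a + 8)^3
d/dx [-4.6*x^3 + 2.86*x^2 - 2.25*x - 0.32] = -13.8*x^2 + 5.72*x - 2.25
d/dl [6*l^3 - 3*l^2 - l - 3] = 18*l^2 - 6*l - 1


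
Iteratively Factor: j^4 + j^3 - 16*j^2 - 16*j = (j - 4)*(j^3 + 5*j^2 + 4*j) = (j - 4)*(j + 4)*(j^2 + j) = j*(j - 4)*(j + 4)*(j + 1)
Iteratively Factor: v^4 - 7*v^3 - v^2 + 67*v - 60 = (v - 5)*(v^3 - 2*v^2 - 11*v + 12) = (v - 5)*(v - 4)*(v^2 + 2*v - 3) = (v - 5)*(v - 4)*(v + 3)*(v - 1)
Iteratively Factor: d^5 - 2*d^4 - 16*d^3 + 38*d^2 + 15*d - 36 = (d - 1)*(d^4 - d^3 - 17*d^2 + 21*d + 36) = (d - 3)*(d - 1)*(d^3 + 2*d^2 - 11*d - 12) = (d - 3)*(d - 1)*(d + 4)*(d^2 - 2*d - 3) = (d - 3)^2*(d - 1)*(d + 4)*(d + 1)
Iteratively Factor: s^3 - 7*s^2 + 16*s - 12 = (s - 3)*(s^2 - 4*s + 4) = (s - 3)*(s - 2)*(s - 2)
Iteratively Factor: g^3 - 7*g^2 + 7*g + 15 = (g - 5)*(g^2 - 2*g - 3) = (g - 5)*(g + 1)*(g - 3)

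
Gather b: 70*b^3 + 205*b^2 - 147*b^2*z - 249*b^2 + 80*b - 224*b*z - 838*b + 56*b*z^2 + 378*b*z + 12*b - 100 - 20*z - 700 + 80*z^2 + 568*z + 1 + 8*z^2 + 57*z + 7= 70*b^3 + b^2*(-147*z - 44) + b*(56*z^2 + 154*z - 746) + 88*z^2 + 605*z - 792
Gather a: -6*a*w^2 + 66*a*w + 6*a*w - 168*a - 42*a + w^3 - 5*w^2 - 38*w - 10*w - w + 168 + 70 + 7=a*(-6*w^2 + 72*w - 210) + w^3 - 5*w^2 - 49*w + 245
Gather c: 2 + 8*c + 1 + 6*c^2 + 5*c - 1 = 6*c^2 + 13*c + 2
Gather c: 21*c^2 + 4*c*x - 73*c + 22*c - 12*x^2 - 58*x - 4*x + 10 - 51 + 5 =21*c^2 + c*(4*x - 51) - 12*x^2 - 62*x - 36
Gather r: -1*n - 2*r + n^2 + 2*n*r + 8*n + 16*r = n^2 + 7*n + r*(2*n + 14)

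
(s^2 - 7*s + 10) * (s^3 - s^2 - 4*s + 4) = s^5 - 8*s^4 + 13*s^3 + 22*s^2 - 68*s + 40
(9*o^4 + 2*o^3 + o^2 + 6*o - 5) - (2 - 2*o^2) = 9*o^4 + 2*o^3 + 3*o^2 + 6*o - 7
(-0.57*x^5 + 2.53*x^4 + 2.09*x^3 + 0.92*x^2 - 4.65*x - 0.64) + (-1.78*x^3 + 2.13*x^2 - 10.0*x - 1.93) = -0.57*x^5 + 2.53*x^4 + 0.31*x^3 + 3.05*x^2 - 14.65*x - 2.57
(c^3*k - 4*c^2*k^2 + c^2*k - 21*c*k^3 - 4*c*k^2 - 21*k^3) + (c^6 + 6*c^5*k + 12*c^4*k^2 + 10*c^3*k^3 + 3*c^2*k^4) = c^6 + 6*c^5*k + 12*c^4*k^2 + 10*c^3*k^3 + c^3*k + 3*c^2*k^4 - 4*c^2*k^2 + c^2*k - 21*c*k^3 - 4*c*k^2 - 21*k^3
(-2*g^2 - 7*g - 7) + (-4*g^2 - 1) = -6*g^2 - 7*g - 8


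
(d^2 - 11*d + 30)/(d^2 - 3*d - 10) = (d - 6)/(d + 2)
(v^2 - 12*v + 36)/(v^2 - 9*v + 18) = (v - 6)/(v - 3)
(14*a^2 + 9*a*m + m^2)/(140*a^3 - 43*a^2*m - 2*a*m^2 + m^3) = (2*a + m)/(20*a^2 - 9*a*m + m^2)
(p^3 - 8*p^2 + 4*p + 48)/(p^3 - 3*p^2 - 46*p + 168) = (p + 2)/(p + 7)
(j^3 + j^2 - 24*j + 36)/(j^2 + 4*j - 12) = j - 3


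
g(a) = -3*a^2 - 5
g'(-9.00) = 54.00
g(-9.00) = -248.00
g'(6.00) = -36.00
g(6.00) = -113.00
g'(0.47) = -2.82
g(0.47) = -5.66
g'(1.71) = -10.26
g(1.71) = -13.77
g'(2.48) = -14.88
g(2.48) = -23.45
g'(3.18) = -19.08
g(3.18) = -35.34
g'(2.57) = -15.42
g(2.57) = -24.81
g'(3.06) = -18.36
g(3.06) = -33.09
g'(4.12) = -24.72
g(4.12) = -55.92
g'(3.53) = -21.18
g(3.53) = -42.38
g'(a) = -6*a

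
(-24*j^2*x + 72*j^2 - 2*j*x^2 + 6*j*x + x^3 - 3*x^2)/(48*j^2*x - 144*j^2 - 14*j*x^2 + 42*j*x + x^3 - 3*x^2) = (4*j + x)/(-8*j + x)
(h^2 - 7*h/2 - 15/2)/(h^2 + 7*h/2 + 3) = (h - 5)/(h + 2)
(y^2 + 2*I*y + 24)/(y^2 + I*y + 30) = (y - 4*I)/(y - 5*I)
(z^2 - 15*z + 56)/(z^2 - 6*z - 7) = (z - 8)/(z + 1)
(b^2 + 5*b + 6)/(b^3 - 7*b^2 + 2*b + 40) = (b + 3)/(b^2 - 9*b + 20)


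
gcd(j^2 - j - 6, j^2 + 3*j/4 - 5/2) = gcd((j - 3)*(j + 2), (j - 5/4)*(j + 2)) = j + 2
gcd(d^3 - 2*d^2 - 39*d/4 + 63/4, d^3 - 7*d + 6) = d + 3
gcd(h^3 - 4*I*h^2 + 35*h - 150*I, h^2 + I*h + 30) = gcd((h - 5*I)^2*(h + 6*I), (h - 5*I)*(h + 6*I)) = h^2 + I*h + 30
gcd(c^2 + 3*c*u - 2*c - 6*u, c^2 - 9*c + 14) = c - 2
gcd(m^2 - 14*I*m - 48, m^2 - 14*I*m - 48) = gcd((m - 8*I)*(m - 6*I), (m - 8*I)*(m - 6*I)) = m^2 - 14*I*m - 48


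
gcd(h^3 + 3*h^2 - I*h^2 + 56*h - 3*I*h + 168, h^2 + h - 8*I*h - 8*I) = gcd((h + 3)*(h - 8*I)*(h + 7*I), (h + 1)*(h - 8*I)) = h - 8*I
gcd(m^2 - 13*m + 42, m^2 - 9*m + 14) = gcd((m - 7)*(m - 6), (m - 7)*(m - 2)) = m - 7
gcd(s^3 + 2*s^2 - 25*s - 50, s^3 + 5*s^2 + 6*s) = s + 2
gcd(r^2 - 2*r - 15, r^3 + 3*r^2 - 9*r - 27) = r + 3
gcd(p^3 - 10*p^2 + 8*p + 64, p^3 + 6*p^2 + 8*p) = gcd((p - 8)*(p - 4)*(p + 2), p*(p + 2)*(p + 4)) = p + 2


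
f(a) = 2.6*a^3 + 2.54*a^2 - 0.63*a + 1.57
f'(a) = 7.8*a^2 + 5.08*a - 0.63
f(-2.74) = -31.12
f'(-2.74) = 44.01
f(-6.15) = -503.27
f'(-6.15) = 263.14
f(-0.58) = 2.28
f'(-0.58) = -0.95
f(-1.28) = 1.09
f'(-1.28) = 5.65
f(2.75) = 73.12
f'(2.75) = 72.33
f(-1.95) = -6.82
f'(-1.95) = 19.12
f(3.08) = 99.69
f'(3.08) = 89.01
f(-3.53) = -78.92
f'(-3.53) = 78.63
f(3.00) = 92.74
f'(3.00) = 84.81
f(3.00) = 92.74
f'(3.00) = 84.81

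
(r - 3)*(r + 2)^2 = r^3 + r^2 - 8*r - 12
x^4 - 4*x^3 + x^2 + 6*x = x*(x - 3)*(x - 2)*(x + 1)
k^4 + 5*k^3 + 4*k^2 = k^2*(k + 1)*(k + 4)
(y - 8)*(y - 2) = y^2 - 10*y + 16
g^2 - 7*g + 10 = (g - 5)*(g - 2)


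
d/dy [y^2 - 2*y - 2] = 2*y - 2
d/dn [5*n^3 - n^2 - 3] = n*(15*n - 2)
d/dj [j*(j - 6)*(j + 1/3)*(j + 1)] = 4*j^3 - 14*j^2 - 46*j/3 - 2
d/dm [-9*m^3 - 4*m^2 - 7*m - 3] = -27*m^2 - 8*m - 7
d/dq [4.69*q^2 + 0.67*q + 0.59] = 9.38*q + 0.67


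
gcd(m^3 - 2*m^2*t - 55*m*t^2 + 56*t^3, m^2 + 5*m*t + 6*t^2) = 1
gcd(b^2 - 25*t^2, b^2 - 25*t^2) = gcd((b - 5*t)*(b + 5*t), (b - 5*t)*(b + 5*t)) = -b^2 + 25*t^2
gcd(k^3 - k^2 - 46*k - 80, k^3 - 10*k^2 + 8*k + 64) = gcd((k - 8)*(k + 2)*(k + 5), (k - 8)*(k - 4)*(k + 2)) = k^2 - 6*k - 16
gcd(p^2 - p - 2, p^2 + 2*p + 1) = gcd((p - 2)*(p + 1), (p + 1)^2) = p + 1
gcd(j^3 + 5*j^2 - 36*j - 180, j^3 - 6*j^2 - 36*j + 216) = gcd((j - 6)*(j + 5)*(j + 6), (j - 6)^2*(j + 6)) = j^2 - 36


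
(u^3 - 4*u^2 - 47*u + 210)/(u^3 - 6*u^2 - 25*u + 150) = (u + 7)/(u + 5)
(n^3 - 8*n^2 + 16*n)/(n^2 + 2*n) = (n^2 - 8*n + 16)/(n + 2)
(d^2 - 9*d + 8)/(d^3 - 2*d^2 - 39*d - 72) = (d - 1)/(d^2 + 6*d + 9)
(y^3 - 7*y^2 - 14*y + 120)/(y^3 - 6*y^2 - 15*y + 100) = (y - 6)/(y - 5)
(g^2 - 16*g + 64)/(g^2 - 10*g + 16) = (g - 8)/(g - 2)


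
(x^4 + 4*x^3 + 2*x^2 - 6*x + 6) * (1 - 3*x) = -3*x^5 - 11*x^4 - 2*x^3 + 20*x^2 - 24*x + 6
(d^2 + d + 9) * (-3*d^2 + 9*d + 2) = -3*d^4 + 6*d^3 - 16*d^2 + 83*d + 18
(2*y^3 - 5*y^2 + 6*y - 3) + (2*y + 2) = 2*y^3 - 5*y^2 + 8*y - 1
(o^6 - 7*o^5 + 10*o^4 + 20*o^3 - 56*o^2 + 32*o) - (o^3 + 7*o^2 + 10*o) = o^6 - 7*o^5 + 10*o^4 + 19*o^3 - 63*o^2 + 22*o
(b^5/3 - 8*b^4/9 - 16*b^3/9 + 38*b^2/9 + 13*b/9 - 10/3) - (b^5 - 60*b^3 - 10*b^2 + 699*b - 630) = -2*b^5/3 - 8*b^4/9 + 524*b^3/9 + 128*b^2/9 - 6278*b/9 + 1880/3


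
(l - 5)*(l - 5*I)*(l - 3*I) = l^3 - 5*l^2 - 8*I*l^2 - 15*l + 40*I*l + 75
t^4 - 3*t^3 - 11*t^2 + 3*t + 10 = (t - 5)*(t - 1)*(t + 1)*(t + 2)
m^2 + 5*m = m*(m + 5)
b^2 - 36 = (b - 6)*(b + 6)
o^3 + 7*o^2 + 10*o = o*(o + 2)*(o + 5)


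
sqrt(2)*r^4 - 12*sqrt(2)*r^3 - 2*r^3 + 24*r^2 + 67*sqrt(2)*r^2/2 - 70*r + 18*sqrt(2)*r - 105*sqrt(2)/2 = (r - 7)*(r - 5)*(r - 3*sqrt(2)/2)*(sqrt(2)*r + 1)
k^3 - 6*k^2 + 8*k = k*(k - 4)*(k - 2)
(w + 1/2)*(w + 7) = w^2 + 15*w/2 + 7/2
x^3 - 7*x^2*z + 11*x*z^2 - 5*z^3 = (x - 5*z)*(x - z)^2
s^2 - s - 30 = (s - 6)*(s + 5)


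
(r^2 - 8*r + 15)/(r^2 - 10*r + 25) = (r - 3)/(r - 5)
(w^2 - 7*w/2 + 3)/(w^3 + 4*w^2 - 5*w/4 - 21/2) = 2*(w - 2)/(2*w^2 + 11*w + 14)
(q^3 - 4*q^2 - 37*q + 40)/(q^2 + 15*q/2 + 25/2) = 2*(q^2 - 9*q + 8)/(2*q + 5)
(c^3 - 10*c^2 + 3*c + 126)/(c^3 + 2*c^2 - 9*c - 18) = (c^2 - 13*c + 42)/(c^2 - c - 6)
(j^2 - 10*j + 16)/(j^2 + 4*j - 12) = (j - 8)/(j + 6)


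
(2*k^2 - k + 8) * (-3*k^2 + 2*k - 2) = -6*k^4 + 7*k^3 - 30*k^2 + 18*k - 16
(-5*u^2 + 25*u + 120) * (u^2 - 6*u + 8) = -5*u^4 + 55*u^3 - 70*u^2 - 520*u + 960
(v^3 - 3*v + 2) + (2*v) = v^3 - v + 2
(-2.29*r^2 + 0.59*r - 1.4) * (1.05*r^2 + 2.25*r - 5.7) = -2.4045*r^4 - 4.533*r^3 + 12.9105*r^2 - 6.513*r + 7.98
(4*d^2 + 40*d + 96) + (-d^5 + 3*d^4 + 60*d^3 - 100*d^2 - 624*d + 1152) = -d^5 + 3*d^4 + 60*d^3 - 96*d^2 - 584*d + 1248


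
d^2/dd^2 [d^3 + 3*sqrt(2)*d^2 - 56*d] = 6*d + 6*sqrt(2)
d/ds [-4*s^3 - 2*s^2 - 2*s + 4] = -12*s^2 - 4*s - 2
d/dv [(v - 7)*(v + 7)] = 2*v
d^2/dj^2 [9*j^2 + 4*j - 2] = 18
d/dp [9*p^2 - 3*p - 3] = 18*p - 3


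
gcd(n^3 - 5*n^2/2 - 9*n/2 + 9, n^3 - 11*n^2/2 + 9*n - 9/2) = n^2 - 9*n/2 + 9/2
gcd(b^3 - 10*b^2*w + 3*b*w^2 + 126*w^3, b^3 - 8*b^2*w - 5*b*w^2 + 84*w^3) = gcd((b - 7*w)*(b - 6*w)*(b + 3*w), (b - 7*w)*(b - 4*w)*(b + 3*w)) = -b^2 + 4*b*w + 21*w^2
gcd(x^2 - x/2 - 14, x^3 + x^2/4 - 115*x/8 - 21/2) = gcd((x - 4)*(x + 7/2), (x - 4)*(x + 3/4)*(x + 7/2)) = x^2 - x/2 - 14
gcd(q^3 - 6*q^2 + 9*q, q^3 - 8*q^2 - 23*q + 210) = 1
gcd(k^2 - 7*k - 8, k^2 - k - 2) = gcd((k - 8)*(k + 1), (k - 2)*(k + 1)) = k + 1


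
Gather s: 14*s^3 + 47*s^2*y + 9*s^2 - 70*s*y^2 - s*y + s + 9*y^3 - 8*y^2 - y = 14*s^3 + s^2*(47*y + 9) + s*(-70*y^2 - y + 1) + 9*y^3 - 8*y^2 - y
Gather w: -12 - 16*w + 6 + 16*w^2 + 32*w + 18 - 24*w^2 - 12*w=-8*w^2 + 4*w + 12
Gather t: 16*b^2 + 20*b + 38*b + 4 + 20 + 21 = 16*b^2 + 58*b + 45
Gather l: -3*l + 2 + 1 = 3 - 3*l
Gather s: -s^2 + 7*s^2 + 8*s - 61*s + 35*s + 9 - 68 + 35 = 6*s^2 - 18*s - 24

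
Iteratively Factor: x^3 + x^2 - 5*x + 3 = (x - 1)*(x^2 + 2*x - 3) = (x - 1)*(x + 3)*(x - 1)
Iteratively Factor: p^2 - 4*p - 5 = (p - 5)*(p + 1)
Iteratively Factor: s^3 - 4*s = (s - 2)*(s^2 + 2*s) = s*(s - 2)*(s + 2)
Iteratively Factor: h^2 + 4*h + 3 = (h + 3)*(h + 1)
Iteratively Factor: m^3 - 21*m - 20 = (m + 1)*(m^2 - m - 20) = (m + 1)*(m + 4)*(m - 5)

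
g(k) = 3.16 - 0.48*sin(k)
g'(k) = -0.48*cos(k)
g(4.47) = 3.63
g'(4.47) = 0.12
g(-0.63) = 3.44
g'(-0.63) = -0.39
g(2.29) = 2.80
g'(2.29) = 0.32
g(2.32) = 2.81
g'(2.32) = 0.33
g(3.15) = 3.16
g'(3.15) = 0.48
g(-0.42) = 3.36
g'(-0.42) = -0.44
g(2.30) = 2.80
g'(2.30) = 0.32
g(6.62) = 3.00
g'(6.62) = -0.45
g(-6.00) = 3.03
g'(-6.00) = -0.46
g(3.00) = 3.09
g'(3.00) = 0.48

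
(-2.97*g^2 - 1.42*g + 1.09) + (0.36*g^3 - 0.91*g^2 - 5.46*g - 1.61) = 0.36*g^3 - 3.88*g^2 - 6.88*g - 0.52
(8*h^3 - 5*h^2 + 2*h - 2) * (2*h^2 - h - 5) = 16*h^5 - 18*h^4 - 31*h^3 + 19*h^2 - 8*h + 10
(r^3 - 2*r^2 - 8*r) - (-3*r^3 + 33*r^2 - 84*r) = 4*r^3 - 35*r^2 + 76*r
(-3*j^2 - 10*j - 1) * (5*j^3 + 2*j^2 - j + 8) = -15*j^5 - 56*j^4 - 22*j^3 - 16*j^2 - 79*j - 8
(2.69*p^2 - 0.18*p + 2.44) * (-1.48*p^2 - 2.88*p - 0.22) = -3.9812*p^4 - 7.4808*p^3 - 3.6846*p^2 - 6.9876*p - 0.5368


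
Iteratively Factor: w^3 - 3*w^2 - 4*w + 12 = (w - 2)*(w^2 - w - 6) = (w - 3)*(w - 2)*(w + 2)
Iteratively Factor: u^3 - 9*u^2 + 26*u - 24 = (u - 4)*(u^2 - 5*u + 6) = (u - 4)*(u - 3)*(u - 2)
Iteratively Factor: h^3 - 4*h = (h - 2)*(h^2 + 2*h) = h*(h - 2)*(h + 2)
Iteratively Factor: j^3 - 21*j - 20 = (j + 1)*(j^2 - j - 20) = (j + 1)*(j + 4)*(j - 5)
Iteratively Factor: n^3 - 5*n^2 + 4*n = (n)*(n^2 - 5*n + 4) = n*(n - 4)*(n - 1)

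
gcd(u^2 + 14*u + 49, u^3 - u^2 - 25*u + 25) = 1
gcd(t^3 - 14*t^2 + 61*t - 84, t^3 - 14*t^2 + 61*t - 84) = t^3 - 14*t^2 + 61*t - 84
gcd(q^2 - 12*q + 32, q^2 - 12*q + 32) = q^2 - 12*q + 32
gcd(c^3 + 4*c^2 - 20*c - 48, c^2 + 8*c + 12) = c^2 + 8*c + 12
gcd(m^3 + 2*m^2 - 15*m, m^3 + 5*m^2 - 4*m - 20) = m + 5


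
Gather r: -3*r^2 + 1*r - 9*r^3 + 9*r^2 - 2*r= -9*r^3 + 6*r^2 - r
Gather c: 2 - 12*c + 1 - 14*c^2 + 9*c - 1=-14*c^2 - 3*c + 2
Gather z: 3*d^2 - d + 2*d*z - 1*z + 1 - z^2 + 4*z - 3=3*d^2 - d - z^2 + z*(2*d + 3) - 2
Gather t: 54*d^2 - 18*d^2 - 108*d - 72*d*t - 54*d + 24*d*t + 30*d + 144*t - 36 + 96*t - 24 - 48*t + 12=36*d^2 - 132*d + t*(192 - 48*d) - 48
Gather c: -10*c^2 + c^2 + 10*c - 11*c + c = -9*c^2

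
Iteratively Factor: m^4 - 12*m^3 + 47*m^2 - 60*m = (m)*(m^3 - 12*m^2 + 47*m - 60) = m*(m - 3)*(m^2 - 9*m + 20) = m*(m - 5)*(m - 3)*(m - 4)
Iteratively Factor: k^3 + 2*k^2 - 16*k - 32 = (k - 4)*(k^2 + 6*k + 8) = (k - 4)*(k + 4)*(k + 2)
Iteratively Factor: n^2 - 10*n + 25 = (n - 5)*(n - 5)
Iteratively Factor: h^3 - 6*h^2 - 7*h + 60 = (h - 5)*(h^2 - h - 12) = (h - 5)*(h + 3)*(h - 4)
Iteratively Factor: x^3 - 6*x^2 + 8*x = (x - 4)*(x^2 - 2*x) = x*(x - 4)*(x - 2)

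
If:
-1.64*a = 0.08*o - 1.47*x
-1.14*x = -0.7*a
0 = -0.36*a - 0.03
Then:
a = -0.08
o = 0.77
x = -0.05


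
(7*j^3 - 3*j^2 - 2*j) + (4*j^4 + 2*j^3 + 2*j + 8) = 4*j^4 + 9*j^3 - 3*j^2 + 8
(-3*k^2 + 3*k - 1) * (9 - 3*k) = 9*k^3 - 36*k^2 + 30*k - 9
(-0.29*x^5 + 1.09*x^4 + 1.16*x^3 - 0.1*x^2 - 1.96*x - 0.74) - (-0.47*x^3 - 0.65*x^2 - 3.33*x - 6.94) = -0.29*x^5 + 1.09*x^4 + 1.63*x^3 + 0.55*x^2 + 1.37*x + 6.2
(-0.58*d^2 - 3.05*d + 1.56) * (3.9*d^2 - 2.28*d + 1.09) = -2.262*d^4 - 10.5726*d^3 + 12.4058*d^2 - 6.8813*d + 1.7004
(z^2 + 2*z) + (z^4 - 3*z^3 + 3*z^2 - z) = z^4 - 3*z^3 + 4*z^2 + z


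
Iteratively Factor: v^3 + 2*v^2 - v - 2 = (v + 1)*(v^2 + v - 2) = (v + 1)*(v + 2)*(v - 1)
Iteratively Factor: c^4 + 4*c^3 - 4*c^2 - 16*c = (c + 2)*(c^3 + 2*c^2 - 8*c) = (c - 2)*(c + 2)*(c^2 + 4*c) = c*(c - 2)*(c + 2)*(c + 4)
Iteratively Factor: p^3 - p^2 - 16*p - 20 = (p + 2)*(p^2 - 3*p - 10) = (p + 2)^2*(p - 5)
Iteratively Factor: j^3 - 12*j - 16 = (j + 2)*(j^2 - 2*j - 8) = (j + 2)^2*(j - 4)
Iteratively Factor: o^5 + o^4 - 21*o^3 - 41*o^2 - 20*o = (o + 1)*(o^4 - 21*o^2 - 20*o) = (o + 1)^2*(o^3 - o^2 - 20*o) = (o - 5)*(o + 1)^2*(o^2 + 4*o) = o*(o - 5)*(o + 1)^2*(o + 4)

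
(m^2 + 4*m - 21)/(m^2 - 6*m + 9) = (m + 7)/(m - 3)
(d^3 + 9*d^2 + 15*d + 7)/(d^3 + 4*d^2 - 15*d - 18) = (d^2 + 8*d + 7)/(d^2 + 3*d - 18)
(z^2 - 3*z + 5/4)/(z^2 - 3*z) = (z^2 - 3*z + 5/4)/(z*(z - 3))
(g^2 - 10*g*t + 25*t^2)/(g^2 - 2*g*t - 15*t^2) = (g - 5*t)/(g + 3*t)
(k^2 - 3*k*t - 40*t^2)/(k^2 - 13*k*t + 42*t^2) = (k^2 - 3*k*t - 40*t^2)/(k^2 - 13*k*t + 42*t^2)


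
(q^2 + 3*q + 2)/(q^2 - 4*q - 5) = (q + 2)/(q - 5)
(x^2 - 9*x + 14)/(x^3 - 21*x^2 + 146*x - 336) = (x - 2)/(x^2 - 14*x + 48)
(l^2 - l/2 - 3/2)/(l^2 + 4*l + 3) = (l - 3/2)/(l + 3)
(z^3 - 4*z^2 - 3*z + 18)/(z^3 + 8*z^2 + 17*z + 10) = (z^2 - 6*z + 9)/(z^2 + 6*z + 5)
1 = 1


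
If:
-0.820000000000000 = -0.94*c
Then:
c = 0.87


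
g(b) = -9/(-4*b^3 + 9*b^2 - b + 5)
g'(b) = -9*(12*b^2 - 18*b + 1)/(-4*b^3 + 9*b^2 - b + 5)^2 = 9*(-12*b^2 + 18*b - 1)/(4*b^3 - 9*b^2 + b - 5)^2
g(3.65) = 0.12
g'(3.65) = -0.16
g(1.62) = -0.90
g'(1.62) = -0.30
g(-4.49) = -0.02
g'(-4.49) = -0.01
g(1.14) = -0.93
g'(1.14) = 0.38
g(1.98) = -1.24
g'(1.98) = -2.12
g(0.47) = -1.47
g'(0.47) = 1.16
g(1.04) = -0.98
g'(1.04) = 0.50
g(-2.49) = -0.07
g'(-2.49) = -0.07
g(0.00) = -1.80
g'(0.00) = -0.36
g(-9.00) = 0.00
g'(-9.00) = 0.00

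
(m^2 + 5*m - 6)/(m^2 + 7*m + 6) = (m - 1)/(m + 1)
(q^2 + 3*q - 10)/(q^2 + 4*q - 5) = (q - 2)/(q - 1)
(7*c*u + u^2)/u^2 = (7*c + u)/u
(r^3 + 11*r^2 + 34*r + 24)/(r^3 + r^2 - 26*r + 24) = (r^2 + 5*r + 4)/(r^2 - 5*r + 4)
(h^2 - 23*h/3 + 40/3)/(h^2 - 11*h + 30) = (h - 8/3)/(h - 6)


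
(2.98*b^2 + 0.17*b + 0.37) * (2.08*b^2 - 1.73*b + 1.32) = 6.1984*b^4 - 4.8018*b^3 + 4.4091*b^2 - 0.4157*b + 0.4884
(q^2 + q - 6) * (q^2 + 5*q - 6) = q^4 + 6*q^3 - 7*q^2 - 36*q + 36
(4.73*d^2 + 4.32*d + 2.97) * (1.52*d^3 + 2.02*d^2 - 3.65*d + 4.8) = 7.1896*d^5 + 16.121*d^4 - 4.0237*d^3 + 12.9354*d^2 + 9.8955*d + 14.256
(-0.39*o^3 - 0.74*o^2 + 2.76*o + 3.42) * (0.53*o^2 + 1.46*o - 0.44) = -0.2067*o^5 - 0.9616*o^4 + 0.554*o^3 + 6.1678*o^2 + 3.7788*o - 1.5048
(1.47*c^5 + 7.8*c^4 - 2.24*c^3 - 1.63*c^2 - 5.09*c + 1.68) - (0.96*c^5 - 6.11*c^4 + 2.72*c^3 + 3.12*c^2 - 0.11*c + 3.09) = 0.51*c^5 + 13.91*c^4 - 4.96*c^3 - 4.75*c^2 - 4.98*c - 1.41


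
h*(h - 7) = h^2 - 7*h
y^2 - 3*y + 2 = (y - 2)*(y - 1)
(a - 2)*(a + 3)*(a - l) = a^3 - a^2*l + a^2 - a*l - 6*a + 6*l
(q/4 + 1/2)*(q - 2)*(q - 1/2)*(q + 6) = q^4/4 + 11*q^3/8 - 7*q^2/4 - 11*q/2 + 3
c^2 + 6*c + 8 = (c + 2)*(c + 4)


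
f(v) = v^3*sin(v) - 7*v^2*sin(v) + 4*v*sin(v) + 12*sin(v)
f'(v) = v^3*cos(v) + 3*v^2*sin(v) - 7*v^2*cos(v) - 14*v*sin(v) + 4*v*cos(v) + 4*sin(v) + 12*cos(v)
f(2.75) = -3.49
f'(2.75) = 3.94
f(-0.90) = -1.57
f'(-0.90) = -13.66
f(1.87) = 1.47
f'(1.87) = -11.62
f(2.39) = -3.26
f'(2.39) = -4.93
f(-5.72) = -228.00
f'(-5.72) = -263.81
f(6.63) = 7.56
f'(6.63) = 35.56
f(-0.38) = -3.49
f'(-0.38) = 5.13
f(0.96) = 8.42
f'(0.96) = 0.42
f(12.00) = -418.53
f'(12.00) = 514.40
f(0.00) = 0.00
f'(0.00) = 12.00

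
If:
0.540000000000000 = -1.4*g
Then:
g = -0.39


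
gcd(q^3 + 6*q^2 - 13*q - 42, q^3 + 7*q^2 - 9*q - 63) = q^2 + 4*q - 21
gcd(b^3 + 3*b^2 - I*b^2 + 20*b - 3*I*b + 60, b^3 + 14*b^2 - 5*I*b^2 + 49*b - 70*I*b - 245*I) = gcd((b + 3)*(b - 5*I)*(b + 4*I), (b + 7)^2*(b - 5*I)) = b - 5*I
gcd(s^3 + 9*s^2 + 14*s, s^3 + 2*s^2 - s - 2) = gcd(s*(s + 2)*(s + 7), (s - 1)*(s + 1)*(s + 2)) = s + 2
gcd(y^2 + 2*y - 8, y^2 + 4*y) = y + 4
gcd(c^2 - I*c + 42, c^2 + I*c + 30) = c + 6*I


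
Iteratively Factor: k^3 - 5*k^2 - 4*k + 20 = (k - 5)*(k^2 - 4) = (k - 5)*(k - 2)*(k + 2)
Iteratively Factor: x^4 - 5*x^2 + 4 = (x + 2)*(x^3 - 2*x^2 - x + 2) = (x - 2)*(x + 2)*(x^2 - 1) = (x - 2)*(x - 1)*(x + 2)*(x + 1)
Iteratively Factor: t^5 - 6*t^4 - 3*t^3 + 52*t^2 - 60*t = (t - 5)*(t^4 - t^3 - 8*t^2 + 12*t) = (t - 5)*(t - 2)*(t^3 + t^2 - 6*t) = (t - 5)*(t - 2)^2*(t^2 + 3*t) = t*(t - 5)*(t - 2)^2*(t + 3)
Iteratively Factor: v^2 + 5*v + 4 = (v + 4)*(v + 1)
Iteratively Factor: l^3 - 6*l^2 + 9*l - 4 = (l - 4)*(l^2 - 2*l + 1) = (l - 4)*(l - 1)*(l - 1)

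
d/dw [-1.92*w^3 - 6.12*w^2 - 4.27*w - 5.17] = -5.76*w^2 - 12.24*w - 4.27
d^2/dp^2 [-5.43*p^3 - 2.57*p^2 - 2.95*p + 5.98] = -32.58*p - 5.14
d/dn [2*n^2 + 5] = 4*n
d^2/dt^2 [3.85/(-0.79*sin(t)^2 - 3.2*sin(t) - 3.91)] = (9.61114*sin(t)^4 + 29.1984*sin(t)^3 - 22.56177*sin(t)^2 - 106.568*sin(t) - 55.06347)/(0.79*sin(t)^2 + 3.2*sin(t) + 3.91)^3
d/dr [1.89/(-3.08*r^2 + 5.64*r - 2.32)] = (11.6424*r - 10.6596)/(3.08*r^2 - 5.64*r + 2.32)^2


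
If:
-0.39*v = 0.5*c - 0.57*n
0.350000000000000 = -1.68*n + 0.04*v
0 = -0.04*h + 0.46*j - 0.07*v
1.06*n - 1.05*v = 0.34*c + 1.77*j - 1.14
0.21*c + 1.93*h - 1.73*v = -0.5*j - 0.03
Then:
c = -0.87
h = 0.79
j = 0.20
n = -0.19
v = 0.85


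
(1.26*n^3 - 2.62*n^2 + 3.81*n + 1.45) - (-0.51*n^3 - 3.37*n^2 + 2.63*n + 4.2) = 1.77*n^3 + 0.75*n^2 + 1.18*n - 2.75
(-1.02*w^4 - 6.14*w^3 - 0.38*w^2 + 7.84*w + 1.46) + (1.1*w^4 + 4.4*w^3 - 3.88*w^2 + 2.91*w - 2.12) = 0.0800000000000001*w^4 - 1.74*w^3 - 4.26*w^2 + 10.75*w - 0.66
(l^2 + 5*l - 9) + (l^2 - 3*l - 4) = 2*l^2 + 2*l - 13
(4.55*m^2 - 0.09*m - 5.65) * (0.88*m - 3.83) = 4.004*m^3 - 17.5057*m^2 - 4.6273*m + 21.6395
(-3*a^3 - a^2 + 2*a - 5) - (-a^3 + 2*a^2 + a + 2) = -2*a^3 - 3*a^2 + a - 7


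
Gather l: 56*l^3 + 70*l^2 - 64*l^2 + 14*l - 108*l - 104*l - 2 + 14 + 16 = 56*l^3 + 6*l^2 - 198*l + 28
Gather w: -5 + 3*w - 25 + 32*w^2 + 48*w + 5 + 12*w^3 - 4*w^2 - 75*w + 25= 12*w^3 + 28*w^2 - 24*w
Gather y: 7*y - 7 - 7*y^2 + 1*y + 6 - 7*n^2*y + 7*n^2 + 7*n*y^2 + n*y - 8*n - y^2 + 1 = 7*n^2 - 8*n + y^2*(7*n - 8) + y*(-7*n^2 + n + 8)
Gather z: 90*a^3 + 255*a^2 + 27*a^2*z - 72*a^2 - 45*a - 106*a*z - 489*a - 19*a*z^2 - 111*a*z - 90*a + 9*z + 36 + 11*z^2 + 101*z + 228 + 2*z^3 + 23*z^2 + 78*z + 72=90*a^3 + 183*a^2 - 624*a + 2*z^3 + z^2*(34 - 19*a) + z*(27*a^2 - 217*a + 188) + 336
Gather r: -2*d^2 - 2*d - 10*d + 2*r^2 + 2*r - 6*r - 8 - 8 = -2*d^2 - 12*d + 2*r^2 - 4*r - 16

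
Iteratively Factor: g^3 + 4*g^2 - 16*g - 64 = (g - 4)*(g^2 + 8*g + 16) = (g - 4)*(g + 4)*(g + 4)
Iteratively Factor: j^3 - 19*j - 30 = (j + 3)*(j^2 - 3*j - 10) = (j + 2)*(j + 3)*(j - 5)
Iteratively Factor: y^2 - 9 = (y - 3)*(y + 3)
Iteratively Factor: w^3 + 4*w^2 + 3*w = (w)*(w^2 + 4*w + 3) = w*(w + 1)*(w + 3)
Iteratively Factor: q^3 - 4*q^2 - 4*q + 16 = (q - 4)*(q^2 - 4) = (q - 4)*(q - 2)*(q + 2)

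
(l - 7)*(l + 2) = l^2 - 5*l - 14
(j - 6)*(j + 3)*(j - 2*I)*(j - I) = j^4 - 3*j^3 - 3*I*j^3 - 20*j^2 + 9*I*j^2 + 6*j + 54*I*j + 36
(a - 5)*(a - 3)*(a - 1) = a^3 - 9*a^2 + 23*a - 15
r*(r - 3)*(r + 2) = r^3 - r^2 - 6*r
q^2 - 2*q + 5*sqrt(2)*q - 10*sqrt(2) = (q - 2)*(q + 5*sqrt(2))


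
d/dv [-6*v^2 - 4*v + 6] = -12*v - 4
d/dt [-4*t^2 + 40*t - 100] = 40 - 8*t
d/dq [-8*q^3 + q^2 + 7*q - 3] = -24*q^2 + 2*q + 7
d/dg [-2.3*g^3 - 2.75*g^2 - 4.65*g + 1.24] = -6.9*g^2 - 5.5*g - 4.65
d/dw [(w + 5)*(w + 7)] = 2*w + 12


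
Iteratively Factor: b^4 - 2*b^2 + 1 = (b + 1)*(b^3 - b^2 - b + 1) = (b - 1)*(b + 1)*(b^2 - 1) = (b - 1)^2*(b + 1)*(b + 1)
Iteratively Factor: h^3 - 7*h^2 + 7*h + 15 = (h - 5)*(h^2 - 2*h - 3) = (h - 5)*(h - 3)*(h + 1)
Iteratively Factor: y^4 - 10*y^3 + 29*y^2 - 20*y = (y - 1)*(y^3 - 9*y^2 + 20*y) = (y - 4)*(y - 1)*(y^2 - 5*y) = (y - 5)*(y - 4)*(y - 1)*(y)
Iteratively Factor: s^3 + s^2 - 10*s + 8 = (s - 2)*(s^2 + 3*s - 4) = (s - 2)*(s - 1)*(s + 4)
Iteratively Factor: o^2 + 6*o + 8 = (o + 4)*(o + 2)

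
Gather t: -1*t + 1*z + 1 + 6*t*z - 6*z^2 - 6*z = t*(6*z - 1) - 6*z^2 - 5*z + 1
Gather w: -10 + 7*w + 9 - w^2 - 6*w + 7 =-w^2 + w + 6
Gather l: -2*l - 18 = -2*l - 18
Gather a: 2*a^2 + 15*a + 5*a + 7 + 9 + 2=2*a^2 + 20*a + 18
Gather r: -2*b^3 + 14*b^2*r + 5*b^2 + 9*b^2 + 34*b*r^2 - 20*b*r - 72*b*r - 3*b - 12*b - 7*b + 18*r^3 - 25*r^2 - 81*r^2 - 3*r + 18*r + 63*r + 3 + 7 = -2*b^3 + 14*b^2 - 22*b + 18*r^3 + r^2*(34*b - 106) + r*(14*b^2 - 92*b + 78) + 10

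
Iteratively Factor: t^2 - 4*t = (t - 4)*(t)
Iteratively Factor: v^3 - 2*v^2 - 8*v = (v)*(v^2 - 2*v - 8) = v*(v - 4)*(v + 2)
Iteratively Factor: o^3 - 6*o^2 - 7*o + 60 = (o + 3)*(o^2 - 9*o + 20) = (o - 5)*(o + 3)*(o - 4)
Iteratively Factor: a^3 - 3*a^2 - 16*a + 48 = (a - 4)*(a^2 + a - 12) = (a - 4)*(a + 4)*(a - 3)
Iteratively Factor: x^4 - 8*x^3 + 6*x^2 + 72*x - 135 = (x - 5)*(x^3 - 3*x^2 - 9*x + 27) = (x - 5)*(x - 3)*(x^2 - 9) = (x - 5)*(x - 3)^2*(x + 3)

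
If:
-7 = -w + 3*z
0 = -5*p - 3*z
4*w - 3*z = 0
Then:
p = 28/15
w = -7/3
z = -28/9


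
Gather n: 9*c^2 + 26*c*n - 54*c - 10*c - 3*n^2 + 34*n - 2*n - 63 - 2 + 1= 9*c^2 - 64*c - 3*n^2 + n*(26*c + 32) - 64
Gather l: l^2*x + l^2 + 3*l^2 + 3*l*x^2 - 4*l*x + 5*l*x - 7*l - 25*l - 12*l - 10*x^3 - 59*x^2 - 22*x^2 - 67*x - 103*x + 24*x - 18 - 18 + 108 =l^2*(x + 4) + l*(3*x^2 + x - 44) - 10*x^3 - 81*x^2 - 146*x + 72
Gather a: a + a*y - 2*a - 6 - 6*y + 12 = a*(y - 1) - 6*y + 6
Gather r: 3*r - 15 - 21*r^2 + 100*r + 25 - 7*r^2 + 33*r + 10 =-28*r^2 + 136*r + 20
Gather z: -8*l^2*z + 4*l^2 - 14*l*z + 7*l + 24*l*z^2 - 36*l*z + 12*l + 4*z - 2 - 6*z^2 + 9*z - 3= 4*l^2 + 19*l + z^2*(24*l - 6) + z*(-8*l^2 - 50*l + 13) - 5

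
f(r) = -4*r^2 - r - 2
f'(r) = -8*r - 1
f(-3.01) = -35.23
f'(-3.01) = 23.08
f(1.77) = -16.30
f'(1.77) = -15.16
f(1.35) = -10.64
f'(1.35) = -11.80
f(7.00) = -205.00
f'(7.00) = -57.00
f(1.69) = -15.11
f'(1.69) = -14.52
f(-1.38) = -8.24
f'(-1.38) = 10.04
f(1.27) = -9.72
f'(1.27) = -11.16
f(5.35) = -121.84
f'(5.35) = -43.80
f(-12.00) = -566.00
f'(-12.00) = 95.00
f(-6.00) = -140.00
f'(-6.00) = 47.00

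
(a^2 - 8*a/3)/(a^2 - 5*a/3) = (3*a - 8)/(3*a - 5)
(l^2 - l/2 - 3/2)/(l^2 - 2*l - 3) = (l - 3/2)/(l - 3)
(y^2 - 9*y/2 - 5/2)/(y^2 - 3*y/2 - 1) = (y - 5)/(y - 2)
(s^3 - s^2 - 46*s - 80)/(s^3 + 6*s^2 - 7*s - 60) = (s^2 - 6*s - 16)/(s^2 + s - 12)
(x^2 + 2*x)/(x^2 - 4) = x/(x - 2)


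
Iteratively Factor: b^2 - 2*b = (b - 2)*(b)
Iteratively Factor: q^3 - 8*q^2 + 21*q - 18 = (q - 2)*(q^2 - 6*q + 9) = (q - 3)*(q - 2)*(q - 3)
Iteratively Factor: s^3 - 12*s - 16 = (s + 2)*(s^2 - 2*s - 8) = (s + 2)^2*(s - 4)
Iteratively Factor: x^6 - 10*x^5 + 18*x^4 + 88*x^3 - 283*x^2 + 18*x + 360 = (x + 1)*(x^5 - 11*x^4 + 29*x^3 + 59*x^2 - 342*x + 360) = (x - 5)*(x + 1)*(x^4 - 6*x^3 - x^2 + 54*x - 72) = (x - 5)*(x - 4)*(x + 1)*(x^3 - 2*x^2 - 9*x + 18) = (x - 5)*(x - 4)*(x - 3)*(x + 1)*(x^2 + x - 6) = (x - 5)*(x - 4)*(x - 3)*(x + 1)*(x + 3)*(x - 2)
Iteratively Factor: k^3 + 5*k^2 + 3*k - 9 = (k + 3)*(k^2 + 2*k - 3) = (k + 3)^2*(k - 1)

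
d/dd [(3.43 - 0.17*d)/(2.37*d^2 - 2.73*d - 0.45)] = (0.4029*d^2 - 16.2582*d + 9.4404)/(5.6169*d^4 - 12.9402*d^3 + 5.3199*d^2 + 2.457*d + 0.2025)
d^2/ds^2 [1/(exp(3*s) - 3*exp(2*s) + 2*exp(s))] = ((-9*exp(2*s) + 12*exp(s) - 2)*(exp(2*s) - 3*exp(s) + 2) + 2*(3*exp(2*s) - 6*exp(s) + 2)^2)*exp(-s)/(exp(2*s) - 3*exp(s) + 2)^3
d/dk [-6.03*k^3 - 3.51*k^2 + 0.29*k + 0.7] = -18.09*k^2 - 7.02*k + 0.29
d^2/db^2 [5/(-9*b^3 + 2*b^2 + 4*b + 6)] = 10*((27*b - 2)*(-9*b^3 + 2*b^2 + 4*b + 6) + (-27*b^2 + 4*b + 4)^2)/(-9*b^3 + 2*b^2 + 4*b + 6)^3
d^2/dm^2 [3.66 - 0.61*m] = 0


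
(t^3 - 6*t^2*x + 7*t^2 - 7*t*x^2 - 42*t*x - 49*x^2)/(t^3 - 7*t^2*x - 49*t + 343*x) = (t + x)/(t - 7)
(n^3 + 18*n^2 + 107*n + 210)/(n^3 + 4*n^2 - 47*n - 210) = (n + 7)/(n - 7)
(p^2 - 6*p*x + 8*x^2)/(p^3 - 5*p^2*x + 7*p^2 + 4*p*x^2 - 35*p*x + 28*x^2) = (-p + 2*x)/(-p^2 + p*x - 7*p + 7*x)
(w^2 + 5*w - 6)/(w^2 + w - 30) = (w - 1)/(w - 5)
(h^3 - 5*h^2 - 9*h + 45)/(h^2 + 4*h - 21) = (h^2 - 2*h - 15)/(h + 7)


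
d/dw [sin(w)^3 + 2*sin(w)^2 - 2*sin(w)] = (3*sin(w)^2 + 4*sin(w) - 2)*cos(w)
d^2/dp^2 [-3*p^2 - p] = -6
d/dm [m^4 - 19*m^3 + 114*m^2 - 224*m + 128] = 4*m^3 - 57*m^2 + 228*m - 224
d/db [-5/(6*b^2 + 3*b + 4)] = 15*(4*b + 1)/(6*b^2 + 3*b + 4)^2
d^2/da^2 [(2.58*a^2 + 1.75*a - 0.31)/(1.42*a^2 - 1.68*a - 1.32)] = (19.367096*a^3 + 25.265208*a^2 + 24.118416*a - 1.682832)/(2.863288*a^6 - 10.162656*a^5 + 4.03848*a^4 + 14.15232*a^3 - 3.75408*a^2 - 8.781696*a - 2.299968)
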